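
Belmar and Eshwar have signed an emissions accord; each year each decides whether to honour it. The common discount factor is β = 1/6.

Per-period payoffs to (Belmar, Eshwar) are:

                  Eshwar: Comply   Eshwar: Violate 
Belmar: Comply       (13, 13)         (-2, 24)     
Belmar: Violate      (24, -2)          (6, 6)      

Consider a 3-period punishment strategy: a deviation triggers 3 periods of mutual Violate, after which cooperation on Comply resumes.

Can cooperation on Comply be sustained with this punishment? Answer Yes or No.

No

Comparing payoff streams over the 4 periods until play realigns: cooperate → 13(1+β+…+β^3); deviate → 24 + 6(β+…+β^3).
Cooperation is sustained iff (13−6)(β+…+β^3) ≥ 24−13.
β+…+β^3 = 1/6·(1−(1/6)^3)/(1−1/6) = 0.1991, and (24−13)/(13−6) = 1.5714.
0.1991 < 1.5714, so cooperation is not sustainable.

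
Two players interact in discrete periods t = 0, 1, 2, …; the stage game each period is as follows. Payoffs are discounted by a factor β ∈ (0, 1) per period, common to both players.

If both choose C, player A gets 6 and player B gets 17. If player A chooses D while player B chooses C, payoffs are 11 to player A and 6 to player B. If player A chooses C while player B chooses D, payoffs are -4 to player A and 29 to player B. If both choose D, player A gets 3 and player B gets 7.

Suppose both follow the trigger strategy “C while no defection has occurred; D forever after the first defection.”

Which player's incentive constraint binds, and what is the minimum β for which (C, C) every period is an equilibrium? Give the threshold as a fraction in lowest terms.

player A; β ≥ 5/8

player A's threshold: (11−6)/(11−3) = 5/8.
player B's threshold: (29−17)/(29−7) = 6/11.
5/8 > 6/11, so player A binds and β* = 5/8.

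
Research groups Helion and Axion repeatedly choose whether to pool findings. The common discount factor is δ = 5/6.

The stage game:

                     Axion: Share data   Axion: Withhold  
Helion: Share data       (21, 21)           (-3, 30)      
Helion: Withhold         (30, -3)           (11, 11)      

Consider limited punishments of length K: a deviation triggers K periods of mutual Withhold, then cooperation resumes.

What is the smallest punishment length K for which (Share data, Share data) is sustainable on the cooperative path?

Need Σ_{k=1}^{K} δ^k ≥ (30−21)/(21−11) = 0.9000 at δ = 5/6.
At K = 1 the sum is 0.8333 < 0.9000; at K = 2 it is 1.5278 ≥ 0.9000.
So the minimum punishment length is K = 2.

2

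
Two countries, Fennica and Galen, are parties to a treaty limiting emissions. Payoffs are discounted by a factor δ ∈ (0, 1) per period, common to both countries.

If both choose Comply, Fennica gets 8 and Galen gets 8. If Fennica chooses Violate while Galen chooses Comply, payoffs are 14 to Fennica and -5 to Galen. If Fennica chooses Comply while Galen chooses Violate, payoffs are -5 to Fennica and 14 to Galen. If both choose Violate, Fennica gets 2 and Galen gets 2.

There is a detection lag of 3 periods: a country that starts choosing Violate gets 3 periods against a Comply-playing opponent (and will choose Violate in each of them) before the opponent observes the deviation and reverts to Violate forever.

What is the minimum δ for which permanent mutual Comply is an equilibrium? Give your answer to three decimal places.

A deviator earns 14 for 3 periods, then 2 forever; cooperating earns 8 forever. Multiplying the IC by (1−δ):
8 ≥ 14(1−δ^3) + 2δ^3, so 12·δ^3 ≥ 6 and δ^3 ≥ 1/2.
δ ≥ (1/2)^(1/3) ≈ 0.794.

0.794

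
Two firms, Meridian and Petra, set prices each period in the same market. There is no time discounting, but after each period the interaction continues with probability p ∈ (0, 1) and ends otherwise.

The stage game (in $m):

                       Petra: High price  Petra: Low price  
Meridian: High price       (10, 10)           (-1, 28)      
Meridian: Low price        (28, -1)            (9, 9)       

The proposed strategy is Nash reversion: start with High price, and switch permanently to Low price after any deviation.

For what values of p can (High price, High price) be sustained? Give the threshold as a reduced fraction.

18/19

Expected cooperation value is 10 + p·10 + p²·10 + … = 10/(1−p); deviation gives 28 + p·9/(1−p).
10 ≥ 28(1−p) + 9p ⇒ 19p ≥ 18 ⇒ p ≥ 18/19.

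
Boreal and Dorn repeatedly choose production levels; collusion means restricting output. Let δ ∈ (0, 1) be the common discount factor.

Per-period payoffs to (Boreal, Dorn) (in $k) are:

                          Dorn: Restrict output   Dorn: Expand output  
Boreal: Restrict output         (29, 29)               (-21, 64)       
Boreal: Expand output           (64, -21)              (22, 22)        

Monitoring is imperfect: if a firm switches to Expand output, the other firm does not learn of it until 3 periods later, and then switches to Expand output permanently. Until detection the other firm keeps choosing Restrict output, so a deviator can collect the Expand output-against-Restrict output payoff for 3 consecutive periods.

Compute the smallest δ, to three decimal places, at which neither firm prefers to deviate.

The best deviation is to choose Expand output for all 3 undetected periods, earning 64 each, then 22 forever once detected.
Deviation value: 64(1−δ^3)/(1−δ) + 22δ^3/(1−δ); cooperation value: 29/(1−δ).
IC: 29 ≥ 64(1−δ^3) + 22δ^3 = 64 − 42δ^3.
So δ^3 ≥ 35/42 = 5/6, giving δ ≥ (5/6)^(1/3) ≈ 0.941.

0.941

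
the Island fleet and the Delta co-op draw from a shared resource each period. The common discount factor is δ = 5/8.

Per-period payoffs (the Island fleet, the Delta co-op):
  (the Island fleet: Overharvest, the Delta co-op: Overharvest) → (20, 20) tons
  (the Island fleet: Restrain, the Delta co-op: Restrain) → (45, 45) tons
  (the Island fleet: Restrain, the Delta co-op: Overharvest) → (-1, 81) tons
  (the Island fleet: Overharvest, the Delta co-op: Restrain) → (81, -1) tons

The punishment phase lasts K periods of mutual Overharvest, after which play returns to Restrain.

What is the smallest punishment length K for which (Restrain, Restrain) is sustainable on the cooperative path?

Need Σ_{k=1}^{K} δ^k ≥ (81−45)/(45−20) = 1.4400 at δ = 5/8.
At K = 4 the sum is 1.4124 < 1.4400; at K = 5 it is 1.5077 ≥ 1.4400.
So the minimum punishment length is K = 5.

5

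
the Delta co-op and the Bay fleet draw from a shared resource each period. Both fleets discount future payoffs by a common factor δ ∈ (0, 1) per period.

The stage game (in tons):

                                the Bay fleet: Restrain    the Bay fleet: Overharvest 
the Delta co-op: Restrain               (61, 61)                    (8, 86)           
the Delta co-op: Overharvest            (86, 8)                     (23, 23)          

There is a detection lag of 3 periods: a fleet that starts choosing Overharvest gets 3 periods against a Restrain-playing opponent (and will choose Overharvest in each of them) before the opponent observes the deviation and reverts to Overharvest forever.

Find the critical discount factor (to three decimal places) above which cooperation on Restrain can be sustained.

A deviator earns 86 for 3 periods, then 23 forever; cooperating earns 61 forever. Multiplying the IC by (1−δ):
61 ≥ 86(1−δ^3) + 23δ^3, so 63·δ^3 ≥ 25 and δ^3 ≥ 25/63.
δ ≥ (25/63)^(1/3) ≈ 0.735.

0.735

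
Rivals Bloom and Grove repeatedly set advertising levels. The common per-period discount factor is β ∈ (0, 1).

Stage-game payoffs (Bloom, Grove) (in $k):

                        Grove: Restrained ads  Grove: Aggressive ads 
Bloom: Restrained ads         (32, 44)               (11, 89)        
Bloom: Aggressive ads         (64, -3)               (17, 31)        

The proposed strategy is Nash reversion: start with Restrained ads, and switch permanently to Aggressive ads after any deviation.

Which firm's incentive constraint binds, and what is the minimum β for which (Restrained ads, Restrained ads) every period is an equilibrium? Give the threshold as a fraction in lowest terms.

Grove; β ≥ 45/58

Bloom's threshold: (64−32)/(64−17) = 32/47.
Grove's threshold: (89−44)/(89−31) = 45/58.
32/47 < 45/58, so Grove binds and β* = 45/58.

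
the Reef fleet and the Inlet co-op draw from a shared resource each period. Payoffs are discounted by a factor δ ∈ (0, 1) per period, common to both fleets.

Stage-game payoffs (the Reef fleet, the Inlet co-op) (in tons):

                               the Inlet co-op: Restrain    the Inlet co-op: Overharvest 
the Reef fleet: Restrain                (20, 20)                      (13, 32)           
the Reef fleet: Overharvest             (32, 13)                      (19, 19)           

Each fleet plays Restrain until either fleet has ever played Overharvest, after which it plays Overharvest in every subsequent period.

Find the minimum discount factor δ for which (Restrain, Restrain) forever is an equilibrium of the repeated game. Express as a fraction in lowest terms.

Cooperation forever yields 20 each period: 20/(1−δ).
Deviating yields 32 once, then 19 forever: 32 + 19δ/(1−δ).
No profitable deviation requires 20/(1−δ) ≥ 32 + 19δ/(1−δ).
Multiplying by (1−δ): 20 ≥ 32(1−δ) + 19δ = 32 − 13δ.
So 13δ ≥ 12, i.e. δ ≥ 12/13.

12/13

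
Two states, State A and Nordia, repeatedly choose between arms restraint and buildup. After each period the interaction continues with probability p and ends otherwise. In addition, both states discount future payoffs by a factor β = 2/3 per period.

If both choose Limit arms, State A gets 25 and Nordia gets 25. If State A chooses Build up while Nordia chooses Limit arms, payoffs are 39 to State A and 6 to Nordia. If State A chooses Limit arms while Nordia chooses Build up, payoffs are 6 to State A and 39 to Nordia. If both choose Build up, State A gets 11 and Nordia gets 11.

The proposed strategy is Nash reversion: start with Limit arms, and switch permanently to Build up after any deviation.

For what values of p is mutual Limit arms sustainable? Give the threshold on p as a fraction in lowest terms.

With continuation probability p and discount β, the effective per-period discount factor is βp.
Grim-trigger IC: βp ≥ (39−25)/(39−11) = 1/2.
So p ≥ (1/2)/(2/3) = 3/4.

3/4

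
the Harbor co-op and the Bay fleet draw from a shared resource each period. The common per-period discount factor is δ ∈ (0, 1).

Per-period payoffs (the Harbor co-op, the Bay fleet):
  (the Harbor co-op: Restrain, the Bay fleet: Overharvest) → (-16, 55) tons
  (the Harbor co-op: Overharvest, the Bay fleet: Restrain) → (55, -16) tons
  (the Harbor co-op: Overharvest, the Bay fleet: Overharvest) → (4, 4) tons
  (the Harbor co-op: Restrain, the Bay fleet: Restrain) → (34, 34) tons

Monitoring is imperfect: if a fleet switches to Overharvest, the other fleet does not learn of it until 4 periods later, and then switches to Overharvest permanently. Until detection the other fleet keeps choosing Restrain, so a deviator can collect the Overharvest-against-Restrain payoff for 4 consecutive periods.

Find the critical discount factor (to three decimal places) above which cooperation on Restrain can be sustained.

Deviating for the 4 undetected periods gains 55−34 = 21 per period over cooperation, then loses 34−4 = 30 per period forever once punishment starts.
Gain: 21(1 + δ + … + δ^3); loss: 30·δ^4/(1−δ).
No profitable deviation ⇔ 21(1−δ^4) ≤ 30·δ^4, i.e. δ^4 ≥ 21/(21+30) = 7/17.
Hence δ ≥ (7/17)^(1/4) ≈ 0.801.

0.801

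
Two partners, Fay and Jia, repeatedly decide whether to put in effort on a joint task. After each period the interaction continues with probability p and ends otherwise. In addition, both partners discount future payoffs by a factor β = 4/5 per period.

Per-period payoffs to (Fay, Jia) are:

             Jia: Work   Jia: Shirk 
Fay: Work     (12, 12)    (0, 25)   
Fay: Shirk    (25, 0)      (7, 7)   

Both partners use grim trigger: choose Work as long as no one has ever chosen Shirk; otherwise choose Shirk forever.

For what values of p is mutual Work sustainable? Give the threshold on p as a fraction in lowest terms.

Expected continuation weight on next period's payoff is β·p = 4/5·p, which plays the role of the discount factor.
Cooperation requires 4/5·p ≥ (25−12)/(25−7) = 13/18, hence p ≥ 65/72.

65/72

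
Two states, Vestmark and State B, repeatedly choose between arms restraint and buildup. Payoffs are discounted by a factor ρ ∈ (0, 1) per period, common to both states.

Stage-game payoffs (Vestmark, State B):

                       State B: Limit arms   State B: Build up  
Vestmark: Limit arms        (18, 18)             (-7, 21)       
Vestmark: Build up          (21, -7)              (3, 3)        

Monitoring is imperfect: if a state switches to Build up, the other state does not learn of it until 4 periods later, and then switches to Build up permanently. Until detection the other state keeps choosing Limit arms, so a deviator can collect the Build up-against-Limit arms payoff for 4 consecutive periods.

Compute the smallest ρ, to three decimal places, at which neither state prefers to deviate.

Deviating for the 4 undetected periods gains 21−18 = 3 per period over cooperation, then loses 18−3 = 15 per period forever once punishment starts.
Gain: 3(1 + ρ + … + ρ^3); loss: 15·ρ^4/(1−ρ).
No profitable deviation ⇔ 3(1−ρ^4) ≤ 15·ρ^4, i.e. ρ^4 ≥ 3/(3+15) = 1/6.
Hence ρ ≥ (1/6)^(1/4) ≈ 0.639.

0.639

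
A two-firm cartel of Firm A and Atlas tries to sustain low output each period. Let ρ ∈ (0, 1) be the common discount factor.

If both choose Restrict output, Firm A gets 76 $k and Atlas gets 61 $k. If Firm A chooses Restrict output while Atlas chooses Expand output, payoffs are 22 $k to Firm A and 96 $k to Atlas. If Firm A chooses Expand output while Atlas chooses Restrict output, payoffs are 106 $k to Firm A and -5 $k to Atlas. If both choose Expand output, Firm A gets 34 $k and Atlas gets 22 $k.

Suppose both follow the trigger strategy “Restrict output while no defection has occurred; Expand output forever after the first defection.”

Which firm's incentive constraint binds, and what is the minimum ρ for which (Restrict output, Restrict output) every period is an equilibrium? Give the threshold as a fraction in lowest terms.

Atlas; ρ ≥ 35/74

For Firm A: deviation gain 106−76 = 30, per-period punishment loss 76−34 = 42. IC gives ρ ≥ 30/72 = 5/12.
For Atlas: gain 35, loss 39 per period, so ρ ≥ 35/74.
The tighter constraint is Atlas's, so cooperation needs ρ ≥ 35/74.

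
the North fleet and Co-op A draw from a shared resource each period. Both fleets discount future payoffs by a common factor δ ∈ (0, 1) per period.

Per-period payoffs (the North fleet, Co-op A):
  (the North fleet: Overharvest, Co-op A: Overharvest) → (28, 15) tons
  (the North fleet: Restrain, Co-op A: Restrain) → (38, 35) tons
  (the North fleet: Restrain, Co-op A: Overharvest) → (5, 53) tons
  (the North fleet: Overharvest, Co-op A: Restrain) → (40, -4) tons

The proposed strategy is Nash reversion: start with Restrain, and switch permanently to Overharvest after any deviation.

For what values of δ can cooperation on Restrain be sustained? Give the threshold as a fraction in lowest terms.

For the North fleet: deviation gain 40−38 = 2, per-period punishment loss 38−28 = 10. IC gives δ ≥ 2/12 = 1/6.
For Co-op A: gain 18, loss 20 per period, so δ ≥ 18/38 = 9/19.
The tighter constraint is Co-op A's, so cooperation needs δ ≥ 9/19.

9/19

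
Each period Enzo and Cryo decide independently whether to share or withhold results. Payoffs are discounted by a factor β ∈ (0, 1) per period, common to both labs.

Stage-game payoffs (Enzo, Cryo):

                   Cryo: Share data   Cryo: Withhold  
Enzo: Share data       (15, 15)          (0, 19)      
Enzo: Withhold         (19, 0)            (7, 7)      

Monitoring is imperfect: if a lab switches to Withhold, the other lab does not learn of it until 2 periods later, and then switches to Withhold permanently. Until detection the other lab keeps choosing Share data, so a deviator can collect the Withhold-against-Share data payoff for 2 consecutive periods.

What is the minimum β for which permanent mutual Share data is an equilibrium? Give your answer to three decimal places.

Deviating for the 2 undetected periods gains 19−15 = 4 per period over cooperation, then loses 15−7 = 8 per period forever once punishment starts.
Gain: 4(1 + β + … + β^1); loss: 8·β^2/(1−β).
No profitable deviation ⇔ 4(1−β^2) ≤ 8·β^2, i.e. β^2 ≥ 4/(4+8) = 1/3.
Hence β ≥ (1/3)^(1/2) ≈ 0.577.

0.577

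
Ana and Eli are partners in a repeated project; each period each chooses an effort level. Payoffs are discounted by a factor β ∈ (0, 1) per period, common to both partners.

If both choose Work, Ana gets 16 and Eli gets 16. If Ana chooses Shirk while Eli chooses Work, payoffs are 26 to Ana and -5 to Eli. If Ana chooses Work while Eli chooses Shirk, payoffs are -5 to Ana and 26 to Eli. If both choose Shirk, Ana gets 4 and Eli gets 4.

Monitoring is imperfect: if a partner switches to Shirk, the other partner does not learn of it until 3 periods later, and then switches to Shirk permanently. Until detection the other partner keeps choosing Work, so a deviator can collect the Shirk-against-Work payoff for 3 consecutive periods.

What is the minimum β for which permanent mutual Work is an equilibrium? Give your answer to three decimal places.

The best deviation is to choose Shirk for all 3 undetected periods, earning 26 each, then 4 forever once detected.
Deviation value: 26(1−β^3)/(1−β) + 4β^3/(1−β); cooperation value: 16/(1−β).
IC: 16 ≥ 26(1−β^3) + 4β^3 = 26 − 22β^3.
So β^3 ≥ 10/22 = 5/11, giving β ≥ (5/11)^(1/3) ≈ 0.769.

0.769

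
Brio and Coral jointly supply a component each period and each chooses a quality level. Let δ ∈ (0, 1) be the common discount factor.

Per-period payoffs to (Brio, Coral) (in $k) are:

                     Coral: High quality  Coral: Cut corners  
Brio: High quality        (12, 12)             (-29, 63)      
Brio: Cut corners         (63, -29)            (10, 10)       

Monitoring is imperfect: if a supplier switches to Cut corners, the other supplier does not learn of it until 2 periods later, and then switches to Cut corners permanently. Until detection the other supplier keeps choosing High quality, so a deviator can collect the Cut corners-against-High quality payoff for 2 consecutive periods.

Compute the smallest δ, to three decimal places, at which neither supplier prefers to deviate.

0.981

Deviating for the 2 undetected periods gains 63−12 = 51 per period over cooperation, then loses 12−10 = 2 per period forever once punishment starts.
Gain: 51(1 + δ + … + δ^1); loss: 2·δ^2/(1−δ).
No profitable deviation ⇔ 51(1−δ^2) ≤ 2·δ^2, i.e. δ^2 ≥ 51/(51+2) = 51/53.
Hence δ ≥ (51/53)^(1/2) ≈ 0.981.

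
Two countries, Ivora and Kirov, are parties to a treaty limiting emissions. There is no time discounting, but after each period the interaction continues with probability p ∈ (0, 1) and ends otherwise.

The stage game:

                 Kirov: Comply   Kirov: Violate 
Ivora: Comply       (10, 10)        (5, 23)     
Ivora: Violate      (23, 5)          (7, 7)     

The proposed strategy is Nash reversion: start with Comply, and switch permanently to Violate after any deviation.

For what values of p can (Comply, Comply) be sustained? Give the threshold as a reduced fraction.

13/16

Expected cooperation value is 10 + p·10 + p²·10 + … = 10/(1−p); deviation gives 23 + p·7/(1−p).
10 ≥ 23(1−p) + 7p ⇒ 16p ≥ 13 ⇒ p ≥ 13/16.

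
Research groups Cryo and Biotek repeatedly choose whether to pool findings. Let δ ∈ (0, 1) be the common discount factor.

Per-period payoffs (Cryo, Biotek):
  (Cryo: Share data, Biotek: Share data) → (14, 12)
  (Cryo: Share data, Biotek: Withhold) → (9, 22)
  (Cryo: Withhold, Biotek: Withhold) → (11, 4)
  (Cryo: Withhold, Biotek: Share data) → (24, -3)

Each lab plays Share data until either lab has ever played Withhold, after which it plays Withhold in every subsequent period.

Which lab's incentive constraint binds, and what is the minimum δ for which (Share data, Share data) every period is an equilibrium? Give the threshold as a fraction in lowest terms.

Cryo's threshold: (24−14)/(24−11) = 10/13.
Biotek's threshold: (22−12)/(22−4) = 5/9.
10/13 > 5/9, so Cryo binds and δ* = 10/13.

Cryo; δ ≥ 10/13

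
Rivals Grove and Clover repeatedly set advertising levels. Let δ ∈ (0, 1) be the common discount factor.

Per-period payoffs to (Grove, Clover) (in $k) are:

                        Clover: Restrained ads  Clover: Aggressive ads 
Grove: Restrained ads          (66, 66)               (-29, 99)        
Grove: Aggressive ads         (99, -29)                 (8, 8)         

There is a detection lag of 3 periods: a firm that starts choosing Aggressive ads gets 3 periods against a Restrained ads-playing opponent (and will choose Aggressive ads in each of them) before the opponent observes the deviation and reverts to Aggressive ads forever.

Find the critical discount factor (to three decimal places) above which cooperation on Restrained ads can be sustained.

A deviator earns 99 for 3 periods, then 8 forever; cooperating earns 66 forever. Multiplying the IC by (1−δ):
66 ≥ 99(1−δ^3) + 8δ^3, so 91·δ^3 ≥ 33 and δ^3 ≥ 33/91.
δ ≥ (33/91)^(1/3) ≈ 0.713.

0.713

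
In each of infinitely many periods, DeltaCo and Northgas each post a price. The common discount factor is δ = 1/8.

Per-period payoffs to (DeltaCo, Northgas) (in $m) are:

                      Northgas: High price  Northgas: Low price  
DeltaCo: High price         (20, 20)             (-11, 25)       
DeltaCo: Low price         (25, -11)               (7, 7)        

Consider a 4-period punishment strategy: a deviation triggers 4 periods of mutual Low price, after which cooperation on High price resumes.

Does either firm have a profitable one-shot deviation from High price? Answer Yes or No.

IC: δ+…+δ^4 ≥ (25−20)/(20−7) = 5/13.
At δ = 1/8: partial sum = 0.1428 < 0.3846. Cooperation not sustainable.

Yes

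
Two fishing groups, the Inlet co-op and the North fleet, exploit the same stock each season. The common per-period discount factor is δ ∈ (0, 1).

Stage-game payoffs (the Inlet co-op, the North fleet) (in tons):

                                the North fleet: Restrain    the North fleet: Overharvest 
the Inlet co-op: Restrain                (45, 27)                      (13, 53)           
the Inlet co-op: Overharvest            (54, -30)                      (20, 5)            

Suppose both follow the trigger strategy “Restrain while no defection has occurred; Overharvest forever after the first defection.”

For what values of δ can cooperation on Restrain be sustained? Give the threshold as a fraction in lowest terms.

the Inlet co-op's threshold: (54−45)/(54−20) = 9/34.
the North fleet's threshold: (53−27)/(53−5) = 13/24.
9/34 < 13/24, so the North fleet binds and δ* = 13/24.

13/24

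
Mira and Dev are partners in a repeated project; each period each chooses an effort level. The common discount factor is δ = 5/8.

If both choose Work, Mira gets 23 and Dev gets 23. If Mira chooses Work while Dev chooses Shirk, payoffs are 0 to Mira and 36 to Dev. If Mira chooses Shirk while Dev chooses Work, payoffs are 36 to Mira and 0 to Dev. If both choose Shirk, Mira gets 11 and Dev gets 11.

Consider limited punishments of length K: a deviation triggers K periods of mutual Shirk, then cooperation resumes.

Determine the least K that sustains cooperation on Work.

3

No profitable deviation requires (23−11)(δ+…+δ^K) ≥ 36−23, i.e. δ+…+δ^K ≥ 13/12 ≈ 1.0833.
With δ = 5/8, the partial sums are K=1: 0.6250, K=2: 1.0156, K=3: 1.2598.
K = 3 is the first length at which the sum reaches 1.0833.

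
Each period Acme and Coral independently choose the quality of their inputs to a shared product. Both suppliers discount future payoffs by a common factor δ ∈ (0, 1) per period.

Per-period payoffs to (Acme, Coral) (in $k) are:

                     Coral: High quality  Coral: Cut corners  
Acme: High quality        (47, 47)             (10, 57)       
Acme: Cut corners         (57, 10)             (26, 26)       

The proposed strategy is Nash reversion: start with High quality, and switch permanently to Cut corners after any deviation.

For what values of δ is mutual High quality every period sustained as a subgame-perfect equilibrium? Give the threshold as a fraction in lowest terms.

Under grim trigger the critical discount factor is (T−C)/(T−P) with T = 57, C = 47, P = 26.
δ* = (57−47)/(57−26) = 10/31.

10/31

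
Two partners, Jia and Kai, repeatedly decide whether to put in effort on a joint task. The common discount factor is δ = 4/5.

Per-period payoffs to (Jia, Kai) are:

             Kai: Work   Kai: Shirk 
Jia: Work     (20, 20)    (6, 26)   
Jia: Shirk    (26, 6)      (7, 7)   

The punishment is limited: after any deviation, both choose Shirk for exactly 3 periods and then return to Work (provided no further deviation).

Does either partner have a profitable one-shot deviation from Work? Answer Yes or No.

IC: δ+…+δ^3 ≥ (26−20)/(20−7) = 6/13.
At δ = 4/5: partial sum = 1.9520 ≥ 0.4615. Cooperation sustainable.

No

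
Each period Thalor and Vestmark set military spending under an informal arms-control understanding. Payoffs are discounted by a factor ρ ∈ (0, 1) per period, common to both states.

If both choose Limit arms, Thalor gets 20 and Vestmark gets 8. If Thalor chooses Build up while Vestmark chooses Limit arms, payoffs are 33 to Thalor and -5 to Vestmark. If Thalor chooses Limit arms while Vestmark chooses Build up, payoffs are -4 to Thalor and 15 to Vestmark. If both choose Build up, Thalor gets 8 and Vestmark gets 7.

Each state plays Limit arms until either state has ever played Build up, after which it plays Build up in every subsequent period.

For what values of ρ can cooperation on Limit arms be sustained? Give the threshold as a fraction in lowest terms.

7/8

Thalor's threshold: (33−20)/(33−8) = 13/25.
Vestmark's threshold: (15−8)/(15−7) = 7/8.
13/25 < 7/8, so Vestmark binds and ρ* = 7/8.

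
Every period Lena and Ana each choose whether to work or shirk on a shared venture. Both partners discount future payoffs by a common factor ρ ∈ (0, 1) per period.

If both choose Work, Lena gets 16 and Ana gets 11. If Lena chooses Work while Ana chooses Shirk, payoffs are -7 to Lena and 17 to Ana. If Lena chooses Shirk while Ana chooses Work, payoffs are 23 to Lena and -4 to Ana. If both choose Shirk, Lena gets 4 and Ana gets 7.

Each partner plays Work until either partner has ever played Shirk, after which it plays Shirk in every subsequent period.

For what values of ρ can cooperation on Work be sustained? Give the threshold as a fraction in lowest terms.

Lena: cooperation gives 16 each period; deviation gives 23 once then 4 forever.
  16/(1−ρ) ≥ 23 + 4ρ/(1−ρ) ⇒ ρ ≥ 7/19.
Ana: cooperation gives 11 each period; deviation gives 17 once then 7 forever.
  ρ ≥ 6/10 = 3/5.
Both must hold, so the binding constraint is Ana's: ρ ≥ 3/5.

3/5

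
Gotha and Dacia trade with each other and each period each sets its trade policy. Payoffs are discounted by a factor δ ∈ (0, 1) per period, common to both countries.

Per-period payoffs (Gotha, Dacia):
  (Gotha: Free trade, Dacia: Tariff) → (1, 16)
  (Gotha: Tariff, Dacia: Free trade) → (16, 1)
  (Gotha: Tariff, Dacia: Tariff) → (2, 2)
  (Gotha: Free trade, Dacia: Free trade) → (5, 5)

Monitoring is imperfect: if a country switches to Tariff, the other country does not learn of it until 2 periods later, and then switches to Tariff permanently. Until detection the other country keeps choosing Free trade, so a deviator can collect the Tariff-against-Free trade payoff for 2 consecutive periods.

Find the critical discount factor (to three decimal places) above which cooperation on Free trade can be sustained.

0.886

The best deviation is to choose Tariff for all 2 undetected periods, earning 16 each, then 2 forever once detected.
Deviation value: 16(1−δ^2)/(1−δ) + 2δ^2/(1−δ); cooperation value: 5/(1−δ).
IC: 5 ≥ 16(1−δ^2) + 2δ^2 = 16 − 14δ^2.
So δ^2 ≥ 11/14, giving δ ≥ (11/14)^(1/2) ≈ 0.886.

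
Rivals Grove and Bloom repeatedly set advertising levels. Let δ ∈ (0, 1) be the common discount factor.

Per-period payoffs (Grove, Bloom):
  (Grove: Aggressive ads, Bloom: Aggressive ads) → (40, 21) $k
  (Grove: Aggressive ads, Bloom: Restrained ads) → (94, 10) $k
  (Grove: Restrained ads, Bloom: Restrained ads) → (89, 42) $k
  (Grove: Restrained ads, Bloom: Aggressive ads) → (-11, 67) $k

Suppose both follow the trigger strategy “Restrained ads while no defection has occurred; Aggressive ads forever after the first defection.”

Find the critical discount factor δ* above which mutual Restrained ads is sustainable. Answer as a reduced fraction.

For Grove: deviation gain 94−89 = 5, per-period punishment loss 89−40 = 49. IC gives δ ≥ 5/54.
For Bloom: gain 25, loss 21 per period, so δ ≥ 25/46.
The tighter constraint is Bloom's, so cooperation needs δ ≥ 25/46.

25/46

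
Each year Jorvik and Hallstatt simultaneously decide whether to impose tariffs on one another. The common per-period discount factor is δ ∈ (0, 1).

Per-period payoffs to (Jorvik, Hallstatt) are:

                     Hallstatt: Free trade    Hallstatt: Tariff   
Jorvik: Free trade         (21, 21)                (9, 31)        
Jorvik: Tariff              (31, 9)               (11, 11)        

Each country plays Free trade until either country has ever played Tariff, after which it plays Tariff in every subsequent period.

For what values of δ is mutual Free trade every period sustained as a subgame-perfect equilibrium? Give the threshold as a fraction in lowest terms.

1/2

Cooperation forever yields 21 each period: 21/(1−δ).
Deviating yields 31 once, then 11 forever: 31 + 11δ/(1−δ).
No profitable deviation requires 21/(1−δ) ≥ 31 + 11δ/(1−δ).
Multiplying by (1−δ): 21 ≥ 31(1−δ) + 11δ = 31 − 20δ.
So 20δ ≥ 10, i.e. δ ≥ 10/20 = 1/2.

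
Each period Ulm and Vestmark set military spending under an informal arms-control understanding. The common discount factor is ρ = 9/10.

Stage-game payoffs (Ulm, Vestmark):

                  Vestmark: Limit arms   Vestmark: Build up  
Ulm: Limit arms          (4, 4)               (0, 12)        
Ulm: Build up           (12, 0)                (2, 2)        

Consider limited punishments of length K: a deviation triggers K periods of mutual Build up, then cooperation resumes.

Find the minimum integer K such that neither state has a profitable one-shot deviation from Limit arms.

No profitable deviation requires (4−2)(ρ+…+ρ^K) ≥ 12−4, i.e. ρ+…+ρ^K ≥ 4 ≈ 4.0000.
With ρ = 9/10, the partial sums are K=1: 0.9000, K=2: 1.7100, K=3: 2.4390, K=4: 3.0951, K=5: 3.6856, K=6: 4.2170.
K = 6 is the first length at which the sum reaches 4.0000.

6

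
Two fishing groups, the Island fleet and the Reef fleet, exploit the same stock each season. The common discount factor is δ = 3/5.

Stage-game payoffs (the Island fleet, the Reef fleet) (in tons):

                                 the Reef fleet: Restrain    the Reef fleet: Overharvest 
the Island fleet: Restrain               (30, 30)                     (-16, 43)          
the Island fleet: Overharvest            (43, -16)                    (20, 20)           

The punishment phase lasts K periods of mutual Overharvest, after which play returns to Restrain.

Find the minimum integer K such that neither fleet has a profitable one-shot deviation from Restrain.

4

IC: δ(1−δ^K)/(1−δ) ≥ (43−30)/(30−20) = 13/10.
With δ = 3/5: need 1 − δ^K ≥ 13/10·(1−3/5)/(3/5), i.e. δ^K ≤ 0.1333.
Since (3/5)^3 = 0.2160 and (3/5)^4 = 0.1296, the smallest such K is 4.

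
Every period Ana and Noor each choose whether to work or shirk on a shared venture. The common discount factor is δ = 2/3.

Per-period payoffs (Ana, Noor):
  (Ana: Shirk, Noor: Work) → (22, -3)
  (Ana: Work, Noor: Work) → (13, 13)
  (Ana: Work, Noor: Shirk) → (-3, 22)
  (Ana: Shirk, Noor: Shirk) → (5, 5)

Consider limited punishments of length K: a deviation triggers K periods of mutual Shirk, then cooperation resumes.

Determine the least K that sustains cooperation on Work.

IC: δ(1−δ^K)/(1−δ) ≥ (22−13)/(13−5) = 9/8.
With δ = 2/3: need 1 − δ^K ≥ 9/8·(1−2/3)/(2/3), i.e. δ^K ≤ 0.4375.
Since (2/3)^2 = 0.4444 and (2/3)^3 = 0.2963, the smallest such K is 3.

3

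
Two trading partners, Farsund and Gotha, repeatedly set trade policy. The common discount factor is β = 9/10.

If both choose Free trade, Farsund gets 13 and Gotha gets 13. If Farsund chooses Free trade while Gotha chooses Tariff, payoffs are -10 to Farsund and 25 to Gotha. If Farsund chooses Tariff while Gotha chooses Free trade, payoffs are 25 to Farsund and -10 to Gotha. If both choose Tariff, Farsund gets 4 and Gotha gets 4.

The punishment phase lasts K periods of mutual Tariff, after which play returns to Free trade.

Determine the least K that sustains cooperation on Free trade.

2

No profitable deviation requires (13−4)(β+…+β^K) ≥ 25−13, i.e. β+…+β^K ≥ 4/3 ≈ 1.3333.
With β = 9/10, the partial sums are K=1: 0.9000, K=2: 1.7100.
K = 2 is the first length at which the sum reaches 1.3333.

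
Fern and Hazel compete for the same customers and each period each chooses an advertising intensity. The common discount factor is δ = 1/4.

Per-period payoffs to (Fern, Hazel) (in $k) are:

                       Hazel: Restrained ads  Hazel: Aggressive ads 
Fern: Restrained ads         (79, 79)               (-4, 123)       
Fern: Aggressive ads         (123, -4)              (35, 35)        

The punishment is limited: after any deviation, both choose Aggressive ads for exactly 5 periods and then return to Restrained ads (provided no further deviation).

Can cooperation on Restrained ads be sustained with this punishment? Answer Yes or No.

Comparing payoff streams over the 6 periods until play realigns: cooperate → 79(1+δ+…+δ^5); deviate → 123 + 35(δ+…+δ^5).
Cooperation is sustained iff (79−35)(δ+…+δ^5) ≥ 123−79.
δ+…+δ^5 = 1/4·(1−(1/4)^5)/(1−1/4) = 0.3330, and (123−79)/(79−35) = 1.0000.
0.3330 < 1.0000, so cooperation is not sustainable.

No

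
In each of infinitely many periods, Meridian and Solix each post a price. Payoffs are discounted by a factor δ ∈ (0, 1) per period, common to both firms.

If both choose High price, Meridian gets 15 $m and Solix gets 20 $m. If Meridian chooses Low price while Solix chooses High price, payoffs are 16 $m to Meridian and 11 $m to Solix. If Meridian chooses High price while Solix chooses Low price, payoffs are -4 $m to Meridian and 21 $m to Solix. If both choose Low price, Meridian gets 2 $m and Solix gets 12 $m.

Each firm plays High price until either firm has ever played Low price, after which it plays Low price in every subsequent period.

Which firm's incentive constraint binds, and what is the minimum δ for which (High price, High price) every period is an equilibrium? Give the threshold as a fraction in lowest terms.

Meridian's threshold: (16−15)/(16−2) = 1/14.
Solix's threshold: (21−20)/(21−12) = 1/9.
1/14 < 1/9, so Solix binds and δ* = 1/9.

Solix; δ ≥ 1/9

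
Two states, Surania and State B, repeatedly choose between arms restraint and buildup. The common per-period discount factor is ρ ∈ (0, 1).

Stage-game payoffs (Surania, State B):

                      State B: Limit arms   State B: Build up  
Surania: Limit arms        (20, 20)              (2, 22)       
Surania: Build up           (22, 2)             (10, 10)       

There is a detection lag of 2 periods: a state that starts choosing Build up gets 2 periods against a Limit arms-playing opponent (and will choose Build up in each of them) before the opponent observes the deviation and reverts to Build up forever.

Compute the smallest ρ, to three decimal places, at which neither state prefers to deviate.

0.408

A deviator earns 22 for 2 periods, then 10 forever; cooperating earns 20 forever. Multiplying the IC by (1−ρ):
20 ≥ 22(1−ρ^2) + 10ρ^2, so 12·ρ^2 ≥ 2 and ρ^2 ≥ 1/6.
ρ ≥ (1/6)^(1/2) ≈ 0.408.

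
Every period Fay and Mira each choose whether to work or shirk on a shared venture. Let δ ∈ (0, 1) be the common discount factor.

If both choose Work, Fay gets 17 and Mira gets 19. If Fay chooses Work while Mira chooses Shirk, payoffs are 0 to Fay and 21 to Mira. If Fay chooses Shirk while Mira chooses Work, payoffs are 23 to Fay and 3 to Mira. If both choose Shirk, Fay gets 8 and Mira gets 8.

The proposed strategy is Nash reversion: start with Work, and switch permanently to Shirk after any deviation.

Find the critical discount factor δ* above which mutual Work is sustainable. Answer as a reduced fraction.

Fay: cooperation gives 17 each period; deviation gives 23 once then 8 forever.
  17/(1−δ) ≥ 23 + 8δ/(1−δ) ⇒ δ ≥ 6/15 = 2/5.
Mira: cooperation gives 19 each period; deviation gives 21 once then 8 forever.
  δ ≥ 2/13.
Both must hold, so the binding constraint is Fay's: δ ≥ 2/5.

2/5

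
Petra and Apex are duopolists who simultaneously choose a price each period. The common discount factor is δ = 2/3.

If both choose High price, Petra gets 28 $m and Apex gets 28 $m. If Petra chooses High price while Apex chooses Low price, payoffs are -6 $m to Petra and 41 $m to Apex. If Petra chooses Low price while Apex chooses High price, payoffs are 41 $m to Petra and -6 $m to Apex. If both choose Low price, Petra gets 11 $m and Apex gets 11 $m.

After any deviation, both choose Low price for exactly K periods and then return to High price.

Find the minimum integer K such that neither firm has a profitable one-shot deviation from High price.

2

No profitable deviation requires (28−11)(δ+…+δ^K) ≥ 41−28, i.e. δ+…+δ^K ≥ 13/17 ≈ 0.7647.
With δ = 2/3, the partial sums are K=1: 0.6667, K=2: 1.1111.
K = 2 is the first length at which the sum reaches 0.7647.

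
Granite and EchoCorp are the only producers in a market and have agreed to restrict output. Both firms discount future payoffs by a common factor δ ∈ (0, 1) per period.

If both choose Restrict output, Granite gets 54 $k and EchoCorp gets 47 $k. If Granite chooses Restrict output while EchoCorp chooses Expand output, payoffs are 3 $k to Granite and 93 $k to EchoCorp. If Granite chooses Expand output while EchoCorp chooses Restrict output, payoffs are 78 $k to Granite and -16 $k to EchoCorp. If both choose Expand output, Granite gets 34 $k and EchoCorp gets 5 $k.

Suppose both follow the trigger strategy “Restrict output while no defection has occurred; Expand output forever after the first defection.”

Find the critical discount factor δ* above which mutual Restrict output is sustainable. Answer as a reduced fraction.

For Granite: deviation gain 78−54 = 24, per-period punishment loss 54−34 = 20. IC gives δ ≥ 24/44 = 6/11.
For EchoCorp: gain 46, loss 42 per period, so δ ≥ 46/88 = 23/44.
The tighter constraint is Granite's, so cooperation needs δ ≥ 6/11.

6/11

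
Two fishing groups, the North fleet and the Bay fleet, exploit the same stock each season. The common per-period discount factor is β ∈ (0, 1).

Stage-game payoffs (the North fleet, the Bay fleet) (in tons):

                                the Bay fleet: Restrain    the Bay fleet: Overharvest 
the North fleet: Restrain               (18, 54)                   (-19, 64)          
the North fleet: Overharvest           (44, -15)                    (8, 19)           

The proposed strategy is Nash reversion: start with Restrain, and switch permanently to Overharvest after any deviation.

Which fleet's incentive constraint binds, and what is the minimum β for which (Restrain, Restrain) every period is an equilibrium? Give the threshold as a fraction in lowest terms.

the North fleet: cooperation gives 18 each period; deviation gives 44 once then 8 forever.
  18/(1−β) ≥ 44 + 8β/(1−β) ⇒ β ≥ 26/36 = 13/18.
the Bay fleet: cooperation gives 54 each period; deviation gives 64 once then 19 forever.
  β ≥ 10/45 = 2/9.
Both must hold, so the binding constraint is the North fleet's: β ≥ 13/18.

the North fleet; β ≥ 13/18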